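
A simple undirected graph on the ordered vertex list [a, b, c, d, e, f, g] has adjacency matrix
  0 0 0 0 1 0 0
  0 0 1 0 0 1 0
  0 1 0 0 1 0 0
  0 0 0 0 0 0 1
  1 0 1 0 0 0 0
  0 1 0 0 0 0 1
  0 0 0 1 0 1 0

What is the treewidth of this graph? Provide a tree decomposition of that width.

Every bag has size at most 2, so the width is 2 − 1 = 1 and tw(G) ≤ 1. Any graph with an edge has treewidth ≥ 1, and G has the edge a–e. Therefore the treewidth is 1.

Treewidth 1.
One optimal decomposition is:
Bags: B1 = {a, e}  B2 = {c, e}  B3 = {b, c}  B4 = {b, f}  B5 = {f, g}  B6 = {d, g}
Tree: B1–B2, B2–B3, B3–B4, B4–B5, B5–B6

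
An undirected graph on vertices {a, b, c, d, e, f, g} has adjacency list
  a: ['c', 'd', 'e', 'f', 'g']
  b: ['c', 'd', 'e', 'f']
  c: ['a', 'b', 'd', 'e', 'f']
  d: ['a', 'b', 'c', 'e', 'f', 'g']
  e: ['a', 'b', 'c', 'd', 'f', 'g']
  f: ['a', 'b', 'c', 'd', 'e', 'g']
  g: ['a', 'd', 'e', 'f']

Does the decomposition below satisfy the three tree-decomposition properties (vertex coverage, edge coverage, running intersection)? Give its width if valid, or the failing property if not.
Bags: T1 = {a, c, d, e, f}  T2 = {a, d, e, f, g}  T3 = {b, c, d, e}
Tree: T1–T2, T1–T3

No — edge (f,b) lies in no bag.

A tree decomposition must satisfy three properties: every vertex lies in some bag; for every edge, both endpoints lie together in some bag; and for every vertex, the bags containing it form a connected subtree. Here edge (f,b) lies in no bag, so the decomposition is invalid.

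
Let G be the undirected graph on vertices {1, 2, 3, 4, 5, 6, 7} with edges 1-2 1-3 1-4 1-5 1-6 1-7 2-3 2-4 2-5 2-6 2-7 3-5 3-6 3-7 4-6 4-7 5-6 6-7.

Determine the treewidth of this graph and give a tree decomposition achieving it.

Every bag has size at most 5, so the width is 5 − 1 = 4 and tw(G) ≤ 4. For the lower bound, the 5 vertices {1, 2, 3, 5, 6} are pairwise adjacent, and any tree decomposition puts a clique entirely inside one bag — forcing width ≥ 4. The upper and lower bounds meet at 4, so that is the treewidth.

Treewidth 4.
One such decomposition:
Bags: B1 = {1, 2, 3, 6, 7}  B2 = {1, 2, 3, 5, 6}  B3 = {1, 2, 4, 6, 7}
Tree: B1–B2, B1–B3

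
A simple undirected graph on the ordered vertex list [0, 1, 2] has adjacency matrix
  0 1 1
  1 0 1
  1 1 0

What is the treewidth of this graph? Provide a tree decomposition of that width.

With just one bag of size 3, the width is 3 − 1 = 2, so tw(G) ≤ 2. On the other hand G contains the 3-clique {0, 1, 2}. A clique must lie in a single bag of any decomposition, so no decomposition can have width below 2. Hence tw(G) = 2 exactly.

Treewidth 2.
One such decomposition:
Bags: B1 = {0, 1, 2}
Tree: (single bag)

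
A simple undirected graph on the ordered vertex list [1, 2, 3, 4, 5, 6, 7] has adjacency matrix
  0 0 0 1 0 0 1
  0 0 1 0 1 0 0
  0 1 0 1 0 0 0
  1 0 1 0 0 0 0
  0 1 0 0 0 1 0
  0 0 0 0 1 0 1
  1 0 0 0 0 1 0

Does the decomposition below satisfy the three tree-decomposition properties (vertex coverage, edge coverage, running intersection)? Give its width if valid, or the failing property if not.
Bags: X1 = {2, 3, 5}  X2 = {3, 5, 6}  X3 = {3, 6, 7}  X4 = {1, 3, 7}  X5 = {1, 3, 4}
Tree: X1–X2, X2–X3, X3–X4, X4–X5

Checking the three conditions: (i) the bags cover all of {1, 2, 3, 4, 5, 6, 7}; (ii) for each edge, some bag contains both endpoints; (iii) the bags containing any fixed vertex form a subtree. All hold, so the decomposition is valid with width 3 − 1 = 2.

Yes; width 2.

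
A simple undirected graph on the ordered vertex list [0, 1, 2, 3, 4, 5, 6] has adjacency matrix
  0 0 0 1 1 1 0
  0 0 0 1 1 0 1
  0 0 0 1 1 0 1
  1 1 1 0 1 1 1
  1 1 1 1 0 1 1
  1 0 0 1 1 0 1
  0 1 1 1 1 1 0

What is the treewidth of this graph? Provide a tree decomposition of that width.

Treewidth 3.
One such decomposition:
Bags: B1 = {3, 4, 5, 6}  B2 = {2, 3, 4, 6}  B3 = {0, 3, 4, 5}  B4 = {1, 3, 4, 6}
Tree: B1–B2, B1–B3, B2–B4

Each bag holds 4 vertices, so the decomposition has width 3, which upper-bounds the treewidth. On the other hand G contains the 4-clique {0, 3, 4, 5}. A clique must lie in a single bag of any decomposition, so no decomposition can have width below 3. Hence tw(G) = 3 exactly.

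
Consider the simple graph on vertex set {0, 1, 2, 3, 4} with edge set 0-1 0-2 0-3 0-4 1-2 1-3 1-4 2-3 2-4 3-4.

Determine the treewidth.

A width-4 tree decomposition is:
Bags: B1 = {0, 1, 2, 3, 4}
Tree: (single bag)
With just one bag of size 5, the width is 5 − 1 = 4, so tw(G) ≤ 4. On the other hand G contains the 5-clique {0, 1, 2, 3, 4}. A clique must lie in a single bag of any decomposition, so no decomposition can have width below 4. Hence tw(G) = 4 exactly.

4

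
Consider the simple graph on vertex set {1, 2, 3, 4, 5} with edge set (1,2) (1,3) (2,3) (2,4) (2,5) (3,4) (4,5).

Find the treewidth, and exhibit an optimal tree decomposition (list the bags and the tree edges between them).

Treewidth 2.
Bags: B1 = {2, 3, 4}  B2 = {1, 2, 3}  B3 = {2, 4, 5}
Tree: B1–B2, B1–B3

Every bag has size at most 3, so the width is 3 − 1 = 2 and tw(G) ≤ 2. On the other hand G contains the 3-clique {1, 2, 3}. A clique must lie in a single bag of any decomposition, so no decomposition can have width below 2. The upper and lower bounds meet at 2, so that is the treewidth.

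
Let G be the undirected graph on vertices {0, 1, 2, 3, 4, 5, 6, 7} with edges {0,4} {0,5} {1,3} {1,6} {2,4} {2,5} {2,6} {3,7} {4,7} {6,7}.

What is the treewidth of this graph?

A width-2 tree decomposition is:
Bags: B1 = {1, 3, 6}  B2 = {3, 6, 7}  B3 = {2, 6, 7}  B4 = {2, 4, 7}  B5 = {2, 4, 5}  B6 = {0, 4, 5}
Tree: B1–B2, B2–B3, B3–B4, B4–B5, B5–B6
The largest bag has 3 vertices, giving width 2; this decomposition certifies tw(G) ≤ 2. For the lower bound, G contains the cycle 1–3–7–6–1, so G is not a forest; only forests have treewidth ≤ 1, hence tw(G) ≥ 2. Combining the bounds, tw(G) = 2.

2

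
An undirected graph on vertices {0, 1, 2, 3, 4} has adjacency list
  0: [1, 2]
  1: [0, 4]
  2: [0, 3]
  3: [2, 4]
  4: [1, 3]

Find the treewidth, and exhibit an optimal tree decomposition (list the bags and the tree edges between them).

Each bag holds 3 vertices, so the decomposition has width 2, which upper-bounds the treewidth. Since 1–0–2–3–4–1 is a cycle in G, G is not acyclic. Forests are exactly the graphs of treewidth ≤ 1, so tw(G) ≥ 2. Combining the bounds, tw(G) = 2.

Treewidth 2.
One such decomposition:
Bags: B1 = {0, 1, 2}  B2 = {1, 2, 3}  B3 = {1, 3, 4}
Tree: B1–B2, B2–B3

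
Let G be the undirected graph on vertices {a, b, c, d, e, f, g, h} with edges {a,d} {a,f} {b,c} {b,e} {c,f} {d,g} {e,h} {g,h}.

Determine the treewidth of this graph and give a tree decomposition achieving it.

Each bag holds 3 vertices, so the decomposition has width 2, which upper-bounds the treewidth. For the lower bound, G contains the cycle h–g–d–a–f–c–b–e–h, so G is not a forest; only forests have treewidth ≤ 1, hence tw(G) ≥ 2. The upper and lower bounds meet at 2, so that is the treewidth.

Treewidth 2.
One optimal decomposition is:
Bags: B1 = {d, g, h}  B2 = {a, d, h}  B3 = {a, f, h}  B4 = {c, f, h}  B5 = {b, c, h}  B6 = {b, e, h}
Tree: B1–B2, B2–B3, B3–B4, B4–B5, B5–B6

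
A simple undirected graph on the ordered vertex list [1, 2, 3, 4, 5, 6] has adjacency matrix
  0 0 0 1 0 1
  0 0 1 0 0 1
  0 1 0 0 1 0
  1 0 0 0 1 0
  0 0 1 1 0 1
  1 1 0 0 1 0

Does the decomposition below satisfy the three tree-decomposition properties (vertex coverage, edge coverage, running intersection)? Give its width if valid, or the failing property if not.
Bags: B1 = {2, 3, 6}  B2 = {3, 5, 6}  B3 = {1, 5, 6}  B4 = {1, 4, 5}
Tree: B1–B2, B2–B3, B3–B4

Yes; width 2.

Every vertex of G appears in some bag (union = {1, 2, 3, 4, 5, 6}); every edge is covered by a bag; and for each vertex v the set of bags containing v is connected in the bag tree. The decomposition is therefore valid. The largest bag has 3 vertices, so the width is 2.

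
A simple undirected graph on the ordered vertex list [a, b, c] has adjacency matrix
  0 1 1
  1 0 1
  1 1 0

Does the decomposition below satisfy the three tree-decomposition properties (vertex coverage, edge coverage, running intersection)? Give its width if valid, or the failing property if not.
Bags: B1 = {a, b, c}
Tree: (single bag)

Checking the three conditions: (i) the bags cover all of {a, b, c}; (ii) for each edge, some bag contains both endpoints; (iii) the bags containing any fixed vertex form a subtree. All hold, so the decomposition is valid with width 3 − 1 = 2.

Yes; width 2.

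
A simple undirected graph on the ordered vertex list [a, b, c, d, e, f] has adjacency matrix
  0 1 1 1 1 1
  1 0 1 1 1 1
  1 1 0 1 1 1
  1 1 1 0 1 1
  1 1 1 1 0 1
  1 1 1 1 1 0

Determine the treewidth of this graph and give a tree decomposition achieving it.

Treewidth 5.
Bags: B1 = {a, b, c, d, e, f}
Tree: (single bag)

With just one bag of size 6, the width is 6 − 1 = 5, so tw(G) ≤ 5. Conversely, {a, b, c, d, e, f} is a clique of size 6, and the vertices of any clique must share a bag in every tree decomposition; so some bag has ≥ 6 vertices and tw(G) ≥ 5. Hence tw(G) = 5 exactly.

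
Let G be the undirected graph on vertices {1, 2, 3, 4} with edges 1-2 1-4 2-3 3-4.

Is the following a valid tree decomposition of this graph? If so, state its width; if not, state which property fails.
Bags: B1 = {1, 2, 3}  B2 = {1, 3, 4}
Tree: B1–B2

Checking the three conditions: (i) the bags cover all of {1, 2, 3, 4}; (ii) for each edge, some bag contains both endpoints; (iii) the bags containing any fixed vertex form a subtree. All hold, so the decomposition is valid with width 3 − 1 = 2.

Yes; width 2.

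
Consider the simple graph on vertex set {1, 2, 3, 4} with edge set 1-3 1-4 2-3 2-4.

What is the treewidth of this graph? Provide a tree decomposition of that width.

Treewidth 2.
Bags: B1 = {1, 2, 4}  B2 = {1, 2, 3}
Tree: B1–B2

Every bag has size at most 3, so the width is 3 − 1 = 2 and tw(G) ≤ 2. For the lower bound, G contains the cycle 1–4–2–3–1, so G is not a forest; only forests have treewidth ≤ 1, hence tw(G) ≥ 2. The upper and lower bounds meet at 2, so that is the treewidth.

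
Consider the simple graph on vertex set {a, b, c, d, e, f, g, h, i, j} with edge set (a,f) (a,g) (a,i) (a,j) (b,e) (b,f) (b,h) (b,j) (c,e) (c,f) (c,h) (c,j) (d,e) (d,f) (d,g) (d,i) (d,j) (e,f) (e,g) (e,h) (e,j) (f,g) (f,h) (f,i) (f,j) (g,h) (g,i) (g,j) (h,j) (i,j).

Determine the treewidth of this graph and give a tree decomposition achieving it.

Treewidth 4.
Bags: B1 = {b, e, f, h, j}  B2 = {e, f, g, h, j}  B3 = {c, e, f, h, j}  B4 = {d, e, f, g, j}  B5 = {d, f, g, i, j}  B6 = {a, f, g, i, j}
Tree: B1–B2, B1–B3, B2–B4, B4–B5, B5–B6

Every bag has size at most 5, so the width is 5 − 1 = 4 and tw(G) ≤ 4. For the lower bound, the 5 vertices {d, e, f, g, j} are pairwise adjacent, and any tree decomposition puts a clique entirely inside one bag — forcing width ≥ 4. Hence tw(G) = 4 exactly.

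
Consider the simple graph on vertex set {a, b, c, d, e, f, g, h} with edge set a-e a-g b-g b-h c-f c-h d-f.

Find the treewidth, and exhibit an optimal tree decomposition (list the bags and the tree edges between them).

Treewidth 1.
One optimal decomposition is:
Bags: B1 = {d, f}  B2 = {c, f}  B3 = {c, h}  B4 = {b, h}  B5 = {b, g}  B6 = {a, g}  B7 = {a, e}
Tree: B1–B2, B2–B3, B3–B4, B4–B5, B5–B6, B6–B7

The largest bag has 2 vertices, giving width 1; this decomposition certifies tw(G) ≤ 1. G has an edge, so its treewidth is at least 1. Hence tw(G) = 1 exactly.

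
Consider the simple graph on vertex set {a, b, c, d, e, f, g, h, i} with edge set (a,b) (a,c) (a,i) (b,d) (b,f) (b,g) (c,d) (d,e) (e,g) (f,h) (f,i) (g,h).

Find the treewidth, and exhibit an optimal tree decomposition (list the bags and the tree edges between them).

Treewidth 3.
One such decomposition:
Bags: B1 = {e, f, g, h}  B2 = {b, e, f, g}  B3 = {b, d, e, f}  B4 = {b, d, f, i}  B5 = {a, b, d, i}  B6 = {a, c, d, i}
Tree: B1–B2, B2–B3, B3–B4, B4–B5, B5–B6

Each bag holds 4 vertices, so the decomposition has width 3, which upper-bounds the treewidth. For the lower bound: the 4 vertex sets {e,g,h}, {f}, {b}, {a,c,d,i} are disjoint, each induces a connected subgraph, and every pair is joined by at least one edge of G. Contracting each set to a single vertex therefore yields K_{4} as a minor, and since treewidth is minor-monotone, tw(G) ≥ tw(K_{4}) = 3. Combining the bounds, tw(G) = 3.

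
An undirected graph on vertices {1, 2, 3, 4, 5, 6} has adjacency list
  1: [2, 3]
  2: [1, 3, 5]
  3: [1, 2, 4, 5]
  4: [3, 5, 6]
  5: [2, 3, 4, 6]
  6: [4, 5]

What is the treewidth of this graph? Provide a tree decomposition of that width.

Each bag holds 3 vertices, so the decomposition has width 2, which upper-bounds the treewidth. On the other hand G contains the 3-clique {1, 2, 3}. A clique must lie in a single bag of any decomposition, so no decomposition can have width below 2. Combining the bounds, tw(G) = 2.

Treewidth 2.
Bags: B1 = {4, 5, 6}  B2 = {3, 4, 5}  B3 = {2, 3, 5}  B4 = {1, 2, 3}
Tree: B1–B2, B2–B3, B3–B4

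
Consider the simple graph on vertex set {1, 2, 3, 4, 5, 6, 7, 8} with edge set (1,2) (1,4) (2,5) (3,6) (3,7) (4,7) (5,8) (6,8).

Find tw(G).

2

A width-2 tree decomposition is:
Bags: B1 = {3, 6, 8}  B2 = {3, 7, 8}  B3 = {4, 7, 8}  B4 = {1, 4, 8}  B5 = {1, 2, 8}  B6 = {2, 5, 8}
Tree: B1–B2, B2–B3, B3–B4, B4–B5, B5–B6
Each bag holds 3 vertices, so the decomposition has width 2, which upper-bounds the treewidth. Since 8–6–3–7–4–1–2–5–8 is a cycle in G, G is not acyclic. Forests are exactly the graphs of treewidth ≤ 1, so tw(G) ≥ 2. Therefore the treewidth is 2.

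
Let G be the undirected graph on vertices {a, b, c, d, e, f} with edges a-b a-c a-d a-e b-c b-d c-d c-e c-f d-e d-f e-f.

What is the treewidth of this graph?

A width-3 tree decomposition is:
Bags: B1 = {a, c, d, e}  B2 = {a, b, c, d}  B3 = {c, d, e, f}
Tree: B1–B2, B1–B3
Each bag holds 4 vertices, so the decomposition has width 3, which upper-bounds the treewidth. On the other hand G contains the 4-clique {c, d, e, f}. A clique must lie in a single bag of any decomposition, so no decomposition can have width below 3. Hence tw(G) = 3 exactly.

3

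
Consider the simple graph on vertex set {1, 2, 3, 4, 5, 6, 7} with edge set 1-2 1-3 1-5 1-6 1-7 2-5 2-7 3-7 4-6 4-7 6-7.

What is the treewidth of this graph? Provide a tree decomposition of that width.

Every bag has size at most 3, so the width is 3 − 1 = 2 and tw(G) ≤ 2. On the other hand G contains the 3-clique {1, 2, 5}. A clique must lie in a single bag of any decomposition, so no decomposition can have width below 2. The upper and lower bounds meet at 2, so that is the treewidth.

Treewidth 2.
One such decomposition:
Bags: B1 = {1, 3, 7}  B2 = {1, 2, 7}  B3 = {1, 2, 5}  B4 = {1, 6, 7}  B5 = {4, 6, 7}
Tree: B1–B2, B2–B3, B1–B4, B4–B5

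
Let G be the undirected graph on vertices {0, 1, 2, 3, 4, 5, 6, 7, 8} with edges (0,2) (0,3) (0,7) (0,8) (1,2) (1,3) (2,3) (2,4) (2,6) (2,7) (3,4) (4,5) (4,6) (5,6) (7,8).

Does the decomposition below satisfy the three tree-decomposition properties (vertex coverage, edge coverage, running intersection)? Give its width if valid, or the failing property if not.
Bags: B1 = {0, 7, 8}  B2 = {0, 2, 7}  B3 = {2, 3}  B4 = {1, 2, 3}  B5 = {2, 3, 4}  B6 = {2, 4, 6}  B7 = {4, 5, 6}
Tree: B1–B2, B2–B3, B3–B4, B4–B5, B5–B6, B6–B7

A tree decomposition must satisfy three properties: every vertex lies in some bag; for every edge, both endpoints lie together in some bag; and for every vertex, the bags containing it form a connected subtree. Here edge (0,3) lies in no bag, so the decomposition is invalid.

No — edge (0,3) lies in no bag.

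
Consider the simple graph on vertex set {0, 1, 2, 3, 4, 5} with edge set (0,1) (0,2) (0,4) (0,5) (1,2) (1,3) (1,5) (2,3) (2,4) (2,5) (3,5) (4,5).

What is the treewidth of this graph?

A width-3 tree decomposition is:
Bags: B1 = {0, 1, 2, 5}  B2 = {0, 2, 4, 5}  B3 = {1, 2, 3, 5}
Tree: B1–B2, B1–B3
Every bag has size at most 4, so the width is 4 − 1 = 3 and tw(G) ≤ 3. On the other hand G contains the 4-clique {0, 1, 2, 5}. A clique must lie in a single bag of any decomposition, so no decomposition can have width below 3. Therefore the treewidth is 3.

3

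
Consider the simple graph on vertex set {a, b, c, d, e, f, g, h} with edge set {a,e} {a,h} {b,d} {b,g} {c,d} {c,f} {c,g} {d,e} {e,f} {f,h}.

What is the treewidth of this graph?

A width-2 tree decomposition is:
Bags: B1 = {b, d, g}  B2 = {c, d, g}  B3 = {c, d, e}  B4 = {c, e, f}  B5 = {a, e, f}  B6 = {a, f, h}
Tree: B1–B2, B2–B3, B3–B4, B4–B5, B5–B6
The largest bag has 3 vertices, giving width 2; this decomposition certifies tw(G) ≤ 2. Since b–g–c–d–b is a cycle in G, G is not acyclic. Forests are exactly the graphs of treewidth ≤ 1, so tw(G) ≥ 2. Combining the bounds, tw(G) = 2.

2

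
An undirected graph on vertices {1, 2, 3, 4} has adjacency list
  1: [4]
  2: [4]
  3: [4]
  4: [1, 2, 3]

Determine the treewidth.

A width-1 tree decomposition is:
Bags: B1 = {2, 4}  B2 = {3, 4}  B3 = {1, 4}
Tree: B1–B2, B1–B3
The largest bag has 2 vertices, giving width 1; this decomposition certifies tw(G) ≤ 1. Since G has at least one edge (e.g. 2–4), it is not an edgeless graph, so tw(G) ≥ 1. The upper and lower bounds meet at 1, so that is the treewidth.

1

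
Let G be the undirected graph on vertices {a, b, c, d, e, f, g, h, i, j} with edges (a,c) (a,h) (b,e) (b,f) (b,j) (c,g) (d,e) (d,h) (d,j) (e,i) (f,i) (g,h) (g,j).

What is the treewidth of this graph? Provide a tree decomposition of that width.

Treewidth 2.
One such decomposition:
Bags: B1 = {e, f, i}  B2 = {b, e, f}  B3 = {b, d, e}  B4 = {b, d, j}  B5 = {d, h, j}  B6 = {g, h, j}  B7 = {a, g, h}  B8 = {a, c, g}
Tree: B1–B2, B2–B3, B3–B4, B4–B5, B5–B6, B6–B7, B7–B8

The largest bag has 3 vertices, giving width 2; this decomposition certifies tw(G) ≤ 2. For the lower bound, G contains the cycle i–f–b–e–i, so G is not a forest; only forests have treewidth ≤ 1, hence tw(G) ≥ 2. Hence tw(G) = 2 exactly.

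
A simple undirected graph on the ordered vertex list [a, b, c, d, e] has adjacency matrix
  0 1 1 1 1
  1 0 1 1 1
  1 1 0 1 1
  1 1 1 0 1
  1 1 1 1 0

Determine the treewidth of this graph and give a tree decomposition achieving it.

With just one bag of size 5, the width is 5 − 1 = 4, so tw(G) ≤ 4. On the other hand G contains the 5-clique {a, b, c, d, e}. A clique must lie in a single bag of any decomposition, so no decomposition can have width below 4. Hence tw(G) = 4 exactly.

Treewidth 4.
Bags: B1 = {a, b, c, d, e}
Tree: (single bag)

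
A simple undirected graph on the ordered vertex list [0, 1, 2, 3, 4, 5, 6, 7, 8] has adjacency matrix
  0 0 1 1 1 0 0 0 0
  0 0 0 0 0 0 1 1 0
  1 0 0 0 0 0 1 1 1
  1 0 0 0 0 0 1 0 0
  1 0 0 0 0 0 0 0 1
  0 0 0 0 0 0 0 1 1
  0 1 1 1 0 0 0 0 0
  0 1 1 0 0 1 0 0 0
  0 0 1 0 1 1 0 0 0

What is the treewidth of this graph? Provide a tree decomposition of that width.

The largest bag has 4 vertices, giving width 3; this decomposition certifies tw(G) ≤ 3. For the lower bound: the 4 vertex sets {4,5,8}, {0}, {2}, {1,3,6,7} are disjoint, each induces a connected subgraph, and every pair is joined by at least one edge of G. Contracting each set to a single vertex therefore yields K_{4} as a minor, and since treewidth is minor-monotone, tw(G) ≥ tw(K_{4}) = 3. Therefore the treewidth is 3.

Treewidth 3.
One such decomposition:
Bags: B1 = {0, 4, 5, 8}  B2 = {0, 2, 5, 8}  B3 = {0, 2, 5, 7}  B4 = {0, 2, 3, 7}  B5 = {2, 3, 6, 7}  B6 = {1, 3, 6, 7}
Tree: B1–B2, B2–B3, B3–B4, B4–B5, B5–B6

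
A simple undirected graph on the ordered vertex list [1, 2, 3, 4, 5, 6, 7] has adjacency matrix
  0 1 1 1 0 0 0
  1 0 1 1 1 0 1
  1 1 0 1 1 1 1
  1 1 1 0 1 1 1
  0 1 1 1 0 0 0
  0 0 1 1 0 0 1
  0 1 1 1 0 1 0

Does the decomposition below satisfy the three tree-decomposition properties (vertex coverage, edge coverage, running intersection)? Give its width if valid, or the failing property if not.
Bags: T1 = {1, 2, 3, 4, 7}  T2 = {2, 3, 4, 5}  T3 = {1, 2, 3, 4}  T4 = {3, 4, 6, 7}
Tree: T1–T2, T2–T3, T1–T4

A tree decomposition must satisfy three properties: every vertex lies in some bag; for every edge, both endpoints lie together in some bag; and for every vertex, the bags containing it form a connected subtree. Here bags containing vertex 1 are not connected in the tree, so the decomposition is invalid.

No — bags containing vertex 1 are not connected in the tree.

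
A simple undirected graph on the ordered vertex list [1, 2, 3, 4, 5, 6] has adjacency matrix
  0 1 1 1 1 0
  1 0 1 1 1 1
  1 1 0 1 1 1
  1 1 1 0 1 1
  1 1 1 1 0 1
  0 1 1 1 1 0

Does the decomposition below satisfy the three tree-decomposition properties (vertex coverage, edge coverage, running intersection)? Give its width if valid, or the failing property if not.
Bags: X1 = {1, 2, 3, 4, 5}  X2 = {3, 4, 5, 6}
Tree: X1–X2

A tree decomposition must satisfy three properties: every vertex lies in some bag; for every edge, both endpoints lie together in some bag; and for every vertex, the bags containing it form a connected subtree. Here edge (2,6) lies in no bag, so the decomposition is invalid.

No — edge (2,6) lies in no bag.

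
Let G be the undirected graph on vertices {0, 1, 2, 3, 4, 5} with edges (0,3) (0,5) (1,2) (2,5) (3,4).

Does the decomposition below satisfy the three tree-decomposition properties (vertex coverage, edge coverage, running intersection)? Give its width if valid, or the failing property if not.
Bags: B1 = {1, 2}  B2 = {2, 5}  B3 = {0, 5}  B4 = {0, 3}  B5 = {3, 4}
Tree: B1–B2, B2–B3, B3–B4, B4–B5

Vertex coverage: the bags together contain {0, 1, 2, 3, 4, 5}, the full vertex set. Edge coverage: each edge of G has both endpoints in at least one bag. Running intersection: for every vertex, the bags containing it form a connected subtree. All three properties hold, so this is a valid tree decomposition of width max|bag| − 1 = 1, and hence tw(G) ≤ 1.

Yes; width 1.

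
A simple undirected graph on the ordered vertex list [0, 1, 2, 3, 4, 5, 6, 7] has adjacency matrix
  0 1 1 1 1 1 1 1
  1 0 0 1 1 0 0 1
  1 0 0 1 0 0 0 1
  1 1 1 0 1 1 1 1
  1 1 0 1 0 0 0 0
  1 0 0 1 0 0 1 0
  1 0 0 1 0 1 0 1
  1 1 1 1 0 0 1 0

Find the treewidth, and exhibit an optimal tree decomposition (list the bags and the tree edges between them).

Every bag has size at most 4, so the width is 4 − 1 = 3 and tw(G) ≤ 3. On the other hand G contains the 4-clique {0, 1, 3, 4}. A clique must lie in a single bag of any decomposition, so no decomposition can have width below 3. The upper and lower bounds meet at 3, so that is the treewidth.

Treewidth 3.
One optimal decomposition is:
Bags: B1 = {0, 1, 3, 4}  B2 = {0, 1, 3, 7}  B3 = {0, 3, 6, 7}  B4 = {0, 2, 3, 7}  B5 = {0, 3, 5, 6}
Tree: B1–B2, B2–B3, B3–B4, B3–B5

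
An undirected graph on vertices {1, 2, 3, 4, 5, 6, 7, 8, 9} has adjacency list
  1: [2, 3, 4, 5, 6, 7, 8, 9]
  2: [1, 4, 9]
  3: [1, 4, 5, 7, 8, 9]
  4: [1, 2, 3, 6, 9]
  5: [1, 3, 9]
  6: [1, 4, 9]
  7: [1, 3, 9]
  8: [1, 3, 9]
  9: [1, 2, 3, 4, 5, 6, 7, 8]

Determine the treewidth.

3

A width-3 tree decomposition is:
Bags: B1 = {1, 3, 4, 9}  B2 = {1, 3, 5, 9}  B3 = {1, 3, 8, 9}  B4 = {1, 2, 4, 9}  B5 = {1, 3, 7, 9}  B6 = {1, 4, 6, 9}
Tree: B1–B2, B2–B3, B1–B4, B1–B5, B1–B6
Each bag holds 4 vertices, so the decomposition has width 3, which upper-bounds the treewidth. For the lower bound, the 4 vertices {1, 2, 4, 9} are pairwise adjacent, and any tree decomposition puts a clique entirely inside one bag — forcing width ≥ 3. Therefore the treewidth is 3.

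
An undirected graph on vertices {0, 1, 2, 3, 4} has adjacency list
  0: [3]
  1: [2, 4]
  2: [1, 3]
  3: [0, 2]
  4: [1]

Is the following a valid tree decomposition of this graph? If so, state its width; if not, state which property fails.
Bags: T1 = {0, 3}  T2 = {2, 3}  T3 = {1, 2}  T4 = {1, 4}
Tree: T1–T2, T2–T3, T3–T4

Checking the three conditions: (i) the bags cover all of {0, 1, 2, 3, 4}; (ii) for each edge, some bag contains both endpoints; (iii) the bags containing any fixed vertex form a subtree. All hold, so the decomposition is valid with width 2 − 1 = 1.

Yes; width 1.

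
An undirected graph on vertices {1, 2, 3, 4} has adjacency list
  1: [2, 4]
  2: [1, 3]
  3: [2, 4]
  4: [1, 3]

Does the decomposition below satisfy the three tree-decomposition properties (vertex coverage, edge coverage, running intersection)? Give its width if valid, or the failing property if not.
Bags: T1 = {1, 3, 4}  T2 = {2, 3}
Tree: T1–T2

No — edge (1,2) lies in no bag.

A tree decomposition must satisfy three properties: every vertex lies in some bag; for every edge, both endpoints lie together in some bag; and for every vertex, the bags containing it form a connected subtree. Here edge (1,2) lies in no bag, so the decomposition is invalid.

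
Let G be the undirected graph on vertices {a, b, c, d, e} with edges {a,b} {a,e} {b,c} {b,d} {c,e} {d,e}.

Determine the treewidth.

2

A width-2 tree decomposition is:
Bags: B1 = {b, d, e}  B2 = {b, c, e}  B3 = {a, b, e}
Tree: B1–B2, B2–B3
Each bag holds 3 vertices, so the decomposition has width 2, which upper-bounds the treewidth. Since d–b–c–e–d is a cycle in G, G is not acyclic. Forests are exactly the graphs of treewidth ≤ 1, so tw(G) ≥ 2. Hence tw(G) = 2 exactly.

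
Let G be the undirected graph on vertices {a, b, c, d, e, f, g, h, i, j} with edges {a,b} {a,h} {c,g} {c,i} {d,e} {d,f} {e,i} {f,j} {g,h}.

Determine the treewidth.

A width-1 tree decomposition is:
Bags: B1 = {f, j}  B2 = {d, f}  B3 = {d, e}  B4 = {e, i}  B5 = {c, i}  B6 = {c, g}  B7 = {g, h}  B8 = {a, h}  B9 = {a, b}
Tree: B1–B2, B2–B3, B3–B4, B4–B5, B5–B6, B6–B7, B7–B8, B8–B9
Each bag holds 2 vertices, so the decomposition has width 1, which upper-bounds the treewidth. G has an edge, so its treewidth is at least 1. Hence tw(G) = 1 exactly.

1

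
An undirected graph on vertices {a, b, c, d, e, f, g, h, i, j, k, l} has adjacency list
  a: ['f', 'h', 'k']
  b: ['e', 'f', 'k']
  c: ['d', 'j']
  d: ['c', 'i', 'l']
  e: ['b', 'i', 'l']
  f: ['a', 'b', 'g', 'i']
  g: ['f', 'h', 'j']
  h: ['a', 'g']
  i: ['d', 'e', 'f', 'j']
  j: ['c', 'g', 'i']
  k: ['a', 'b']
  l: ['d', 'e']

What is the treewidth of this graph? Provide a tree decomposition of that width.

The largest bag has 4 vertices, giving width 3; this decomposition certifies tw(G) ≤ 3. For the lower bound: the 4 vertex sets {c,d,l}, {e}, {i}, {b,f,g,j} are disjoint, each induces a connected subgraph, and every pair is joined by at least one edge of G. Contracting each set to a single vertex therefore yields K_{4} as a minor, and since treewidth is minor-monotone, tw(G) ≥ tw(K_{4}) = 3. Hence tw(G) = 3 exactly.

Treewidth 3.
One optimal decomposition is:
Bags: B1 = {c, d, e, l}  B2 = {c, d, e, i}  B3 = {c, e, i, j}  B4 = {b, e, i, j}  B5 = {b, f, i, j}  B6 = {b, f, g, j}  B7 = {b, f, g, k}  B8 = {a, f, g, k}  B9 = {a, g, h, k}
Tree: B1–B2, B2–B3, B3–B4, B4–B5, B5–B6, B6–B7, B7–B8, B8–B9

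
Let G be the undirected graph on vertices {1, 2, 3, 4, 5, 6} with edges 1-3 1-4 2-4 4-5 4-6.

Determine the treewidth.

1

A width-1 tree decomposition is:
Bags: B1 = {1, 4}  B2 = {2, 4}  B3 = {4, 5}  B4 = {1, 3}  B5 = {4, 6}
Tree: B1–B2, B2–B3, B1–B4, B1–B5
Each bag holds 2 vertices, so the decomposition has width 1, which upper-bounds the treewidth. Since G has at least one edge (e.g. 4–1), it is not an edgeless graph, so tw(G) ≥ 1. Combining the bounds, tw(G) = 1.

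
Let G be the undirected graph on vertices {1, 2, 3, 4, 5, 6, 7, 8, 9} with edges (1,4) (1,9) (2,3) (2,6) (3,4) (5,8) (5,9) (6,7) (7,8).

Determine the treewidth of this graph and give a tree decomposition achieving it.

Each bag holds 3 vertices, so the decomposition has width 2, which upper-bounds the treewidth. Since 4–3–2–6–7–8–5–9–1–4 is a cycle in G, G is not acyclic. Forests are exactly the graphs of treewidth ≤ 1, so tw(G) ≥ 2. Combining the bounds, tw(G) = 2.

Treewidth 2.
One optimal decomposition is:
Bags: B1 = {2, 3, 4}  B2 = {2, 4, 6}  B3 = {4, 6, 7}  B4 = {4, 7, 8}  B5 = {4, 5, 8}  B6 = {4, 5, 9}  B7 = {1, 4, 9}
Tree: B1–B2, B2–B3, B3–B4, B4–B5, B5–B6, B6–B7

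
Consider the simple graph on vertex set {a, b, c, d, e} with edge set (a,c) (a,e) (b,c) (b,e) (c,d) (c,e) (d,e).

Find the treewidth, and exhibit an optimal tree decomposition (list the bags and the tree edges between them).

Treewidth 2.
Bags: B1 = {a, c, e}  B2 = {b, c, e}  B3 = {c, d, e}
Tree: B1–B2, B1–B3

Each bag holds 3 vertices, so the decomposition has width 2, which upper-bounds the treewidth. For the lower bound, the 3 vertices {c, d, e} are pairwise adjacent, and any tree decomposition puts a clique entirely inside one bag — forcing width ≥ 2. Hence tw(G) = 2 exactly.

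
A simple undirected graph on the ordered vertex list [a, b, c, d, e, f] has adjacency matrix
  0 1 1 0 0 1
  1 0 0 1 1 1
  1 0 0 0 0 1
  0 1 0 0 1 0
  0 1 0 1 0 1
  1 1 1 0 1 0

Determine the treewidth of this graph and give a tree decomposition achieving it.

Every bag has size at most 3, so the width is 3 − 1 = 2 and tw(G) ≤ 2. Conversely, {b, d, e} is a clique of size 3, and the vertices of any clique must share a bag in every tree decomposition; so some bag has ≥ 3 vertices and tw(G) ≥ 2. Hence tw(G) = 2 exactly.

Treewidth 2.
One such decomposition:
Bags: B1 = {b, e, f}  B2 = {a, b, f}  B3 = {b, d, e}  B4 = {a, c, f}
Tree: B1–B2, B1–B3, B2–B4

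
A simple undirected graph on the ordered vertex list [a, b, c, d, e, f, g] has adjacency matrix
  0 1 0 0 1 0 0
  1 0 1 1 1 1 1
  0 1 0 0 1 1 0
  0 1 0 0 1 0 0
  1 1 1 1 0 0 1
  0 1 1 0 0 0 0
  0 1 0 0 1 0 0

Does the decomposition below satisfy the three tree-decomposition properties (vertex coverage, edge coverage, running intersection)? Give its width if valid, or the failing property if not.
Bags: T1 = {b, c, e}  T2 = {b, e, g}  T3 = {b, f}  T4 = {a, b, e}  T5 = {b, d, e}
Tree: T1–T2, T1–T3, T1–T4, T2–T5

No — edge (c,f) lies in no bag.

A tree decomposition must satisfy three properties: every vertex lies in some bag; for every edge, both endpoints lie together in some bag; and for every vertex, the bags containing it form a connected subtree. Here edge (c,f) lies in no bag, so the decomposition is invalid.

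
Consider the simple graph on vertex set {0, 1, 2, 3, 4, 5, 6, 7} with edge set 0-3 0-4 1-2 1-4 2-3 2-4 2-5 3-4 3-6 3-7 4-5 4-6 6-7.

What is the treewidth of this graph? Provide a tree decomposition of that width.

The largest bag has 3 vertices, giving width 2; this decomposition certifies tw(G) ≤ 2. Conversely, {0, 3, 4} is a clique of size 3, and the vertices of any clique must share a bag in every tree decomposition; so some bag has ≥ 3 vertices and tw(G) ≥ 2. Therefore the treewidth is 2.

Treewidth 2.
One optimal decomposition is:
Bags: B1 = {2, 3, 4}  B2 = {0, 3, 4}  B3 = {2, 4, 5}  B4 = {1, 2, 4}  B5 = {3, 4, 6}  B6 = {3, 6, 7}
Tree: B1–B2, B1–B3, B1–B4, B2–B5, B5–B6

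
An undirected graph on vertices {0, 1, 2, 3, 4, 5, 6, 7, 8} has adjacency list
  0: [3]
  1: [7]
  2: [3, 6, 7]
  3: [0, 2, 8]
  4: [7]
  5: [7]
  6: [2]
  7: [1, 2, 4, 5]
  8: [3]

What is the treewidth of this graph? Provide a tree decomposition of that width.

The largest bag has 2 vertices, giving width 1; this decomposition certifies tw(G) ≤ 1. Since G has at least one edge (e.g. 3–2), it is not an edgeless graph, so tw(G) ≥ 1. Therefore the treewidth is 1.

Treewidth 1.
One such decomposition:
Bags: B1 = {2, 3}  B2 = {2, 7}  B3 = {4, 7}  B4 = {0, 3}  B5 = {1, 7}  B6 = {3, 8}  B7 = {2, 6}  B8 = {5, 7}
Tree: B1–B2, B2–B3, B1–B4, B3–B5, B1–B6, B1–B7, B3–B8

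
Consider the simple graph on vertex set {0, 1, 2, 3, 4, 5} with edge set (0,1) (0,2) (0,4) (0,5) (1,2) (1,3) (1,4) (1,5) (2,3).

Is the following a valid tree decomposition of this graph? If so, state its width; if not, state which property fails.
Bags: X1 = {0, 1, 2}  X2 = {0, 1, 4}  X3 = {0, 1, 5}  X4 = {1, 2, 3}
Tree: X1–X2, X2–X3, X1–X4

Yes; width 2.

Vertex coverage: the bags together contain {0, 1, 2, 3, 4, 5}, the full vertex set. Edge coverage: each edge of G has both endpoints in at least one bag. Running intersection: for every vertex, the bags containing it form a connected subtree. All three properties hold, so this is a valid tree decomposition of width max|bag| − 1 = 2, and hence tw(G) ≤ 2.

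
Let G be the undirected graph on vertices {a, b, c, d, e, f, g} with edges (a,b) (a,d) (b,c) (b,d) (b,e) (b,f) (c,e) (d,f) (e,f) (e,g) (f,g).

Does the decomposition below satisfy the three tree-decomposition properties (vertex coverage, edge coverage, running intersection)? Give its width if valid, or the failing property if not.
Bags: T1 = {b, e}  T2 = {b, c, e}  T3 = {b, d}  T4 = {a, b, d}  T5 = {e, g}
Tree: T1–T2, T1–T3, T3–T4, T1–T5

A tree decomposition must satisfy three properties: every vertex lies in some bag; for every edge, both endpoints lie together in some bag; and for every vertex, the bags containing it form a connected subtree. Here vertex f appears in no bag, so the decomposition is invalid.

No — vertex f appears in no bag.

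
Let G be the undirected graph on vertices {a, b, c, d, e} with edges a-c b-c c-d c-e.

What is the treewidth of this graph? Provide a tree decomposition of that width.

Treewidth 1.
One such decomposition:
Bags: B1 = {b, c}  B2 = {c, d}  B3 = {c, e}  B4 = {a, c}
Tree: B1–B2, B1–B3, B3–B4

Every bag has size at most 2, so the width is 2 − 1 = 1 and tw(G) ≤ 1. Any graph with an edge has treewidth ≥ 1, and G has the edge c–b. The upper and lower bounds meet at 1, so that is the treewidth.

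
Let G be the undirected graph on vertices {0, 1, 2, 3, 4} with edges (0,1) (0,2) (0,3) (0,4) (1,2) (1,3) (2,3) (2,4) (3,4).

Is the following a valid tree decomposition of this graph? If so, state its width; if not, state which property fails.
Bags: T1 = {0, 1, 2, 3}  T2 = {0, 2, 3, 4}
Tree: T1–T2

Yes; width 3.

Checking the three conditions: (i) the bags cover all of {0, 1, 2, 3, 4}; (ii) for each edge, some bag contains both endpoints; (iii) the bags containing any fixed vertex form a subtree. All hold, so the decomposition is valid with width 4 − 1 = 3.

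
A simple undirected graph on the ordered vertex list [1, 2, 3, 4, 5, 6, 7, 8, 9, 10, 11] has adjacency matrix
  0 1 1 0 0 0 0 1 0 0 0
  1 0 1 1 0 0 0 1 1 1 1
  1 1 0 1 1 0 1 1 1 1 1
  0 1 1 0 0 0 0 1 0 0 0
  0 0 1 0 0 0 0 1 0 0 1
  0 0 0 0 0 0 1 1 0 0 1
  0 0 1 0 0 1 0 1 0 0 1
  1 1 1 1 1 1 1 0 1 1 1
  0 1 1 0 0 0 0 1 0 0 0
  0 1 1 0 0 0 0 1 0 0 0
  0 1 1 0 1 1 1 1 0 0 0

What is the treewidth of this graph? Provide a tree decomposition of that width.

Every bag has size at most 4, so the width is 4 − 1 = 3 and tw(G) ≤ 3. For the lower bound, the 4 vertices {1, 2, 3, 8} are pairwise adjacent, and any tree decomposition puts a clique entirely inside one bag — forcing width ≥ 3. Therefore the treewidth is 3.

Treewidth 3.
Bags: B1 = {2, 3, 4, 8}  B2 = {2, 3, 8, 10}  B3 = {2, 3, 8, 9}  B4 = {2, 3, 8, 11}  B5 = {1, 2, 3, 8}  B6 = {3, 7, 8, 11}  B7 = {6, 7, 8, 11}  B8 = {3, 5, 8, 11}
Tree: B1–B2, B1–B3, B2–B4, B3–B5, B4–B6, B6–B7, B6–B8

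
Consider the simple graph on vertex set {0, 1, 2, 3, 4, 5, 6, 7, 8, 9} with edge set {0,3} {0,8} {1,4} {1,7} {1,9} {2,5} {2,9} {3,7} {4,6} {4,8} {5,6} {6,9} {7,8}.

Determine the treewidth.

2

A width-2 tree decomposition is:
Bags: B1 = {0, 3, 7}  B2 = {0, 7, 8}  B3 = {1, 7, 8}  B4 = {1, 4, 8}  B5 = {1, 4, 9}  B6 = {4, 6, 9}  B7 = {2, 6, 9}  B8 = {2, 5, 6}
Tree: B1–B2, B2–B3, B3–B4, B4–B5, B5–B6, B6–B7, B7–B8
Each bag holds 3 vertices, so the decomposition has width 2, which upper-bounds the treewidth. The edges 3–0–8–7–3 form a cycle, so G is not a tree and its treewidth is at least 2. Combining the bounds, tw(G) = 2.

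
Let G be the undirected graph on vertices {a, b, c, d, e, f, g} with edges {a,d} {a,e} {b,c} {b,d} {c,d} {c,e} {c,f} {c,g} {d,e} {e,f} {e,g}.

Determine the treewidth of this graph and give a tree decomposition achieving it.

Treewidth 2.
Bags: B1 = {c, d, e}  B2 = {c, e, f}  B3 = {c, e, g}  B4 = {b, c, d}  B5 = {a, d, e}
Tree: B1–B2, B1–B3, B1–B4, B1–B5

Every bag has size at most 3, so the width is 3 − 1 = 2 and tw(G) ≤ 2. For the lower bound, the 3 vertices {c, d, e} are pairwise adjacent, and any tree decomposition puts a clique entirely inside one bag — forcing width ≥ 2. Combining the bounds, tw(G) = 2.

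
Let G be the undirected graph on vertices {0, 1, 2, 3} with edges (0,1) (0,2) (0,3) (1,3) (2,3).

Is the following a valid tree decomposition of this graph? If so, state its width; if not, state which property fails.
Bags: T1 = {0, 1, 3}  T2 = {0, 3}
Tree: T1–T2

A tree decomposition must satisfy three properties: every vertex lies in some bag; for every edge, both endpoints lie together in some bag; and for every vertex, the bags containing it form a connected subtree. Here vertex 2 appears in no bag, so the decomposition is invalid.

No — vertex 2 appears in no bag.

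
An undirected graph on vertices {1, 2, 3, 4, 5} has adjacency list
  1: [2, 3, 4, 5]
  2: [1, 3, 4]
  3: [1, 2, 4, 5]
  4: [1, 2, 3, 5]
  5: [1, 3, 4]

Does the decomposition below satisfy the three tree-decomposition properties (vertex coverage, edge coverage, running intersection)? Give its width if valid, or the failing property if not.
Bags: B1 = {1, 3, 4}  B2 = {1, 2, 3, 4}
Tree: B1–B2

No — vertex 5 appears in no bag.

A tree decomposition must satisfy three properties: every vertex lies in some bag; for every edge, both endpoints lie together in some bag; and for every vertex, the bags containing it form a connected subtree. Here vertex 5 appears in no bag, so the decomposition is invalid.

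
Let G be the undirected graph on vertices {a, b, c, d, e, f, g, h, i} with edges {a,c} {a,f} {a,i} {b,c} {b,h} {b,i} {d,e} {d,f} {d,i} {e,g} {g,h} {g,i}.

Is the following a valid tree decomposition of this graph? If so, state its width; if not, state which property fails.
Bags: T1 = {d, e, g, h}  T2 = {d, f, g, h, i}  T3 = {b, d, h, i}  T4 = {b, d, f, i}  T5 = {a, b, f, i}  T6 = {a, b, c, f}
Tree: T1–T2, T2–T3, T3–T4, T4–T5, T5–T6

A tree decomposition must satisfy three properties: every vertex lies in some bag; for every edge, both endpoints lie together in some bag; and for every vertex, the bags containing it form a connected subtree. Here bags containing vertex f are not connected in the tree, so the decomposition is invalid.

No — bags containing vertex f are not connected in the tree.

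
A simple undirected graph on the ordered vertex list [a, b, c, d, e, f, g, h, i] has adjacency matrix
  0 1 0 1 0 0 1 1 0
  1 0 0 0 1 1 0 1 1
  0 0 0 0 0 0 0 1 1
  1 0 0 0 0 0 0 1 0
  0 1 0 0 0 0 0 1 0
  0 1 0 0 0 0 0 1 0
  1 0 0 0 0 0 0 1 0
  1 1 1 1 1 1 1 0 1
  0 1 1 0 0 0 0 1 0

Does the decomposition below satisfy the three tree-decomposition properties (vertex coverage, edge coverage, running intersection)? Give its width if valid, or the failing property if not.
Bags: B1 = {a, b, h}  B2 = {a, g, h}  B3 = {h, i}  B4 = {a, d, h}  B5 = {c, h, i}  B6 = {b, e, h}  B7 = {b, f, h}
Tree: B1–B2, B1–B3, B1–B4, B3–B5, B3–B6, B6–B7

A tree decomposition must satisfy three properties: every vertex lies in some bag; for every edge, both endpoints lie together in some bag; and for every vertex, the bags containing it form a connected subtree. Here edge (b,i) lies in no bag, so the decomposition is invalid.

No — edge (b,i) lies in no bag.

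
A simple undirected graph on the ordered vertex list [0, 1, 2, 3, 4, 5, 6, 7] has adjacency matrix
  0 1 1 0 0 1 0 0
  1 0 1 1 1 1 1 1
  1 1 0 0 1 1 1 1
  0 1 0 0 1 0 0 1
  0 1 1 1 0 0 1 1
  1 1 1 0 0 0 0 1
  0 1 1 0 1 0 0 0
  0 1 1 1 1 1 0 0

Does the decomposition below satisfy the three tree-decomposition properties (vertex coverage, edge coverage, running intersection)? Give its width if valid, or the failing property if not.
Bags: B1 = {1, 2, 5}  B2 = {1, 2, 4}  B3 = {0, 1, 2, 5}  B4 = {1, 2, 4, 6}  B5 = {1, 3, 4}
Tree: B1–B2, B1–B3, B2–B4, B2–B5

A tree decomposition must satisfy three properties: every vertex lies in some bag; for every edge, both endpoints lie together in some bag; and for every vertex, the bags containing it form a connected subtree. Here vertex 7 appears in no bag, so the decomposition is invalid.

No — vertex 7 appears in no bag.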